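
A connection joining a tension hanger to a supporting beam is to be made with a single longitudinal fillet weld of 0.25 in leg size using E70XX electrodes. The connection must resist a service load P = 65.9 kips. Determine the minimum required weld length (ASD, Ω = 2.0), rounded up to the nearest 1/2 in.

L = 18 in

E70XX → F_EXX = 70 ksi.
Throat t_e = 0.707 × 0.25 = 0.1767 in.
r_n/Ω = (0.6 × 70 × 0.1767) / 2.0 = 3.712 kip/in.
L_req = P / (r_n/Ω) = 65.9 / 3.712 = 17.75 in total.
Round up → use L = 18 in.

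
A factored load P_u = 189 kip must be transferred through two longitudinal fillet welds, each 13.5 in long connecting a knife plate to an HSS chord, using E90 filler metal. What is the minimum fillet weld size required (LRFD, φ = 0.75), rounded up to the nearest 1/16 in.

w = 1/4 in

E90XX → F_EXX = 90 ksi.
Total weld length L = 27 in.
Required throat t_e = P_u / (φ × 0.6 F_EXX × L) = 189 / (0.75 × 0.6 × 90 × 27) = 0.1728 in.
Required leg w = t_e / 0.707 = 0.2445 in → use 1/4 in.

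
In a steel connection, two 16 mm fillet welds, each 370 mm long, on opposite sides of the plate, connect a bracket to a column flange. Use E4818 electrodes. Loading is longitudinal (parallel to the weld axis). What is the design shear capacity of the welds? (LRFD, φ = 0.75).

E48XX → F_EXX = 480 MPa.
Effective throat t_e = 0.707 × 16 = 11.31 mm.
Total length L = 740 mm; A_we = 11.31 × 740 = 8371 mm².
F_nw = 0.6 F_EXX = 0.6 × 480 = 288 MPa.
φR_n = 0.75 × 288 × 8371 × 10⁻³ = 1808 kN.

φR_n ≈ 1810 kN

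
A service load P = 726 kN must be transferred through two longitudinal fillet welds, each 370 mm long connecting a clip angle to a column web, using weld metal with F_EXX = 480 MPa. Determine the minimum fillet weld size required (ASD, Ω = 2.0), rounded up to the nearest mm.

Total weld length L = 740 mm.
Required throat t_e = P × Ω / (0.6 F_EXX × L) = 726 × 2.0 / (0.6 × 480 × 740 × 10⁻³) = 6.813 mm.
Required leg w = t_e / 0.707 = 9.637 mm → use 10 mm.

w = 10 mm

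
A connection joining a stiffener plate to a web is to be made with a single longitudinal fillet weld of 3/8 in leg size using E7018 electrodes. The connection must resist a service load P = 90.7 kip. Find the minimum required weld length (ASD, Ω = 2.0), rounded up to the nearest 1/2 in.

L = 16.5 in

E70XX → F_EXX = 70 ksi.
Throat t_e = 0.707 × 0.375 = 0.2651 in.
r_n/Ω = (0.6 × 70 × 0.2651) / 2.0 = 5.568 kip/in.
L_req = P / (r_n/Ω) = 90.7 / 5.568 = 16.29 in total.
Round up → use L = 16.5 in.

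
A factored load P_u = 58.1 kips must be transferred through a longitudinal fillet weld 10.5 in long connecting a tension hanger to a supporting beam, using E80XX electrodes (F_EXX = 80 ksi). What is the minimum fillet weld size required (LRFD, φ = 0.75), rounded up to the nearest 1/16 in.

Total weld length L = 10.5 in.
Required throat t_e = P_u / (φ × 0.6 F_EXX × L) = 58.1 / (0.75 × 0.6 × 80 × 10.5) = 0.1537 in.
Required leg w = t_e / 0.707 = 0.2174 in → use 1/4 in.

w = 1/4 in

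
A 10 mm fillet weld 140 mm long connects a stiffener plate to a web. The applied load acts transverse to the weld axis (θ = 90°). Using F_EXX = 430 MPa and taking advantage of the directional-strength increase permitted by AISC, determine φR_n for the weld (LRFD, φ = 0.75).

φR_n ≈ 287 kN

t_e = 0.707 × 10 = 7.07 mm; A_we = 7.07 × 140 = 989.8 mm².
Directional factor: 1.0 + 0.5 sin^1.5(90°) = 1.5.
F_nw = 0.6 × 430 × 1.5 = 387 MPa.
φR_n = 0.75 × 387 × 989.8 × 10⁻³ = 287.3 kN.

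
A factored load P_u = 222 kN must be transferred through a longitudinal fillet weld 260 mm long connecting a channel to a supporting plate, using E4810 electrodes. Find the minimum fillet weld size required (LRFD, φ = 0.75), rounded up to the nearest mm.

w = 6 mm

E48XX → F_EXX = 480 MPa.
Total weld length L = 260 mm.
Required throat t_e = P_u / (φ × 0.6 F_EXX × L) = 222 / (0.75 × 0.6 × 480 × 260 × 10⁻³) = 3.953 mm.
Required leg w = t_e / 0.707 = 5.591 mm → use 6 mm.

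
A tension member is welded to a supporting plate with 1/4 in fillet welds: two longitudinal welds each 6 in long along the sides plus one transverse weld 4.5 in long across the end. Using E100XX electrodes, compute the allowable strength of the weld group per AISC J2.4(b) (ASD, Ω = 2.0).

R_n/Ω ≈ 89.9 kips

E100XX → F_EXX = 100 ksi.
t_e = 0.707 × 0.25 = 0.1767 in.
R_nwl = 0.6 × 100 × 0.1767 × 12 = 127.3 kips (longitudinal, 2 welds).
R_nwt = 0.6 × 100 × 0.1767 × 4.5 = 47.72 kips (transverse, base value).
(i) R_nwl + R_nwt = 175 kips; (ii) 0.85 R_nwl + 1.5 R_nwt = 179.8 kips.
R_n = max = 179.8 kips [governs: (ii)]; R_n/Ω = 89.88 kips.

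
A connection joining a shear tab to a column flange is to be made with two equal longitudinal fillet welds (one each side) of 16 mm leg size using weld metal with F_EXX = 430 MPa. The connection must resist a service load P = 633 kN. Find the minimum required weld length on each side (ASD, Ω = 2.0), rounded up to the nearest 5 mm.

Throat t_e = 0.707 × 16 = 11.31 mm.
r_n/Ω = (0.6 × 430 × 11.31) / 2.0 = 1459 N/mm = 1.459 kN/mm.
L_req = P / (r_n/Ω) = 633 / 1.459 = 433.8 mm total.
Per side: 433.8 / 2 = 216.9 mm.
Round up → use L = 220 mm on each side.

L = 220 mm on each side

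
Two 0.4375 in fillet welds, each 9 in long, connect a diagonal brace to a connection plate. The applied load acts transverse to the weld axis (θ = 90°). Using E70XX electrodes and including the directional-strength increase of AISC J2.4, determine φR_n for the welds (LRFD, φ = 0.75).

E70XX → F_EXX = 70 ksi.
t_e = 0.707 × 0.4375 = 0.3093 in; A_we = 0.3093 × 18 = 5.568 in².
Directional factor: 1.0 + 0.5 sin^1.5(90°) = 1.5.
F_nw = 0.6 × 70 × 1.5 = 63 ksi.
φR_n = 0.75 × 63 × 5.568 = 263.1 kip.

φR_n ≈ 263 kip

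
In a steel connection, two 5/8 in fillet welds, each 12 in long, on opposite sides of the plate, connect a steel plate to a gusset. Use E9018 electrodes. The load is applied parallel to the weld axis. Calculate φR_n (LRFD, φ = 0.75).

φR_n ≈ 430 kips

E90XX → F_EXX = 90 ksi.
Effective throat t_e = 0.707 × 0.625 = 0.4419 in.
Total length L = 24 in; A_we = 0.4419 × 24 = 10.6 in².
F_nw = 0.6 F_EXX = 0.6 × 90 = 54 ksi.
φR_n = 0.75 × 54 × 10.6 = 429.5 kips.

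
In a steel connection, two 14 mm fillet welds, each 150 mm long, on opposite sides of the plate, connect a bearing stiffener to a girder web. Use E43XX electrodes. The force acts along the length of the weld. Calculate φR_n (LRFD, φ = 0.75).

φR_n ≈ 575 kN

E43XX → F_EXX = 430 MPa.
Effective throat t_e = 0.707 × 14 = 9.898 mm.
Total length L = 300 mm; A_we = 9.898 × 300 = 2969 mm².
F_nw = 0.6 F_EXX = 0.6 × 430 = 258 MPa.
φR_n = 0.75 × 258 × 2969 × 10⁻³ = 574.6 kN.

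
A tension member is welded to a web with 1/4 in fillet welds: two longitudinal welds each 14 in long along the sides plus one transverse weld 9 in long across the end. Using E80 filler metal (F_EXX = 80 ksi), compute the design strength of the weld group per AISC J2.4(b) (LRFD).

φR_n ≈ 237 kip

t_e = 0.707 × 0.25 = 0.1767 in.
R_nwl = 0.6 × 80 × 0.1767 × 28 = 237.6 kip (longitudinal, 2 welds).
R_nwt = 0.6 × 80 × 0.1767 × 9 = 76.36 kip (transverse, base value).
(i) R_nwl + R_nwt = 313.9 kip; (ii) 0.85 R_nwl + 1.5 R_nwt = 316.5 kip.
R_n = max = 316.5 kip [governs: (ii)]; φR_n = 237.3 kip.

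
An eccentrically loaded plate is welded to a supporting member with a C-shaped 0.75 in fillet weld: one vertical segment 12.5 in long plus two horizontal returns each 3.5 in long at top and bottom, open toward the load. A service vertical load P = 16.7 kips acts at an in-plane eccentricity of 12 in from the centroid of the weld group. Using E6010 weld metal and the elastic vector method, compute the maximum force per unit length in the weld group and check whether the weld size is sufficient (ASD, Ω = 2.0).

f_max ≈ 3.46 kip/in; adequate

E60XX → F_EXX = 60 ksi.
Total weld length L_w = 19.5 in. Treat welds as unit-width lines.
Centroid: x̄ = 2×3.5×1.75 / 19.5 = 0.6282 in from the vertical weld.
Polar moment about centroid: J = I_x + I_y = [12.5³/12 + 2×3.5×6.25²] + [12.5×0.6282² + 2(3.5³/12 + 3.5×1.122²)] = 457.1 in³.
Direct shear f_v = P/L_w = 16.7 / 19.5 = 0.8564 kip/in (vertical).
Torsion M = P·e = 16.7 × 12 = 200.4 kip·in.
Critical point at (x, y) = (2.872, 6.25) from centroid. f_tx = M·y/J = 2.74 kip/in; f_ty = M·x/J = 1.259 kip/in.
Resultant f_max = √[f_tx² + (f_v + f_ty)²] = √[2.74² + (0.8564 + 1.259)²] = 3.462 kip/in.
Capacity per unit length: r_n/Ω = (1/2.0) × 0.6 × 60 × (0.707 × 0.75) = 9.544 kip/in.
3.462 ≤ 9.544 → adequate.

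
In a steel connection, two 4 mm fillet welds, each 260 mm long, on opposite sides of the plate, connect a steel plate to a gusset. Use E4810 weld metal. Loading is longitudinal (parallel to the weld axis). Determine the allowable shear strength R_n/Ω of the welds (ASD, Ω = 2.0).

E48XX → F_EXX = 480 MPa.
Effective throat t_e = 0.707 × 4 = 2.828 mm.
Total length L = 520 mm; A_we = 2.828 × 520 = 1471 mm².
F_nw = 0.6 F_EXX = 0.6 × 480 = 288 MPa.
R_n = 288 × 1471 × 10⁻³ = 423.5 kN; R_n/Ω = 423.5/2.0 = 211.8 kN.

R_n/Ω ≈ 212 kN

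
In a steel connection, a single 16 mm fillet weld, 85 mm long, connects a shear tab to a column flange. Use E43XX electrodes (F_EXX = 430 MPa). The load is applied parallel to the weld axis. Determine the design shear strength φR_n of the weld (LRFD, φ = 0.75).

φR_n ≈ 186 kN

Effective throat t_e = 0.707 × 16 = 11.31 mm.
Total length L = 85 mm; A_we = 11.31 × 85 = 961.5 mm².
F_nw = 0.6 F_EXX = 0.6 × 430 = 258 MPa.
φR_n = 0.75 × 258 × 961.5 × 10⁻³ = 186.1 kN.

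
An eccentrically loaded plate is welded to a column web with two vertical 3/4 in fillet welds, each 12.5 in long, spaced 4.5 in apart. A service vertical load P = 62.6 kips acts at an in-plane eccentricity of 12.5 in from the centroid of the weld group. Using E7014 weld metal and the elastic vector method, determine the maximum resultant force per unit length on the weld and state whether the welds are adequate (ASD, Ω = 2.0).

f_max ≈ 12.6 kip/in; NOT adequate

E70XX → F_EXX = 70 ksi.
Total weld length L_w = 25 in. Treat welds as unit-width lines.
Polar moment about centroid: J = 2[d³/12 + d(b/2)²] = 2[12.5³/12 + 12.5×2.25²] = 452.1 in³.
Direct shear f_v = P/L_w = 62.6 / 25 = 2.504 kip/in (vertical).
Torsion M = P·e = 62.6 × 12.5 = 782.5 kip·in.
Critical point at (x, y) = (2.25, 6.25) from centroid. f_tx = M·y/J = 10.82 kip/in; f_ty = M·x/J = 3.894 kip/in.
Resultant f_max = √[f_tx² + (f_v + f_ty)²] = √[10.82² + (2.504 + 3.894)²] = 12.57 kip/in.
Capacity per unit length: r_n/Ω = (1/2.0) × 0.6 × 70 × (0.707 × 0.75) = 11.14 kip/in.
12.57 > 11.14 → NOT adequate.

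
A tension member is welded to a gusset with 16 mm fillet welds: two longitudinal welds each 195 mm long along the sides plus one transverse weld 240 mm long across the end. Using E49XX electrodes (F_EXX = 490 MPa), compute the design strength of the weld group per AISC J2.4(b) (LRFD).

t_e = 0.707 × 16 = 11.31 mm.
R_nwl = 0.6 × 490 × 11.31 × 390 × 10⁻³ = 1297 kN (longitudinal, 2 welds).
R_nwt = 0.6 × 490 × 11.31 × 240 × 10⁻³ = 798.2 kN (transverse, base value).
(i) R_nwl + R_nwt = 2095 kN; (ii) 0.85 R_nwl + 1.5 R_nwt = 2300 kN.
R_n = max = 2300 kN [governs: (ii)]; φR_n = 1725 kN.

φR_n ≈ 1720 kN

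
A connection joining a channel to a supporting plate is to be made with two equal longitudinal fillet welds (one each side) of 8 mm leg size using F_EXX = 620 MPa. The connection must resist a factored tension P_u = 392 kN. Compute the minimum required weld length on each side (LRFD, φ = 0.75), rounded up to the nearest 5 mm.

Throat t_e = 0.707 × 8 = 5.656 mm.
φr_n = 0.75 × 0.6 × 620 × 5.656 × 10⁻³ = 1.578 kN/mm.
L_req = P_u / φr_n = 392 / 1.578 = 248.4 mm total.
Per side: 248.4 / 2 = 124.2 mm.
Round up → use L = 125 mm on each side.

L = 125 mm on each side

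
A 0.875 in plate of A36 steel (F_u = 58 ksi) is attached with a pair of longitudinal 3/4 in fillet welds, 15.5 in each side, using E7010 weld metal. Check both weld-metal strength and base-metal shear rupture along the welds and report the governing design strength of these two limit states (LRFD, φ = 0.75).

φR_n ≈ 518 kips (weld metal governs)

E70XX → F_EXX = 70 ksi.
t_e = 0.707 × 0.75 = 0.5302 in; L = 31 in.
Weld metal: φR_n = 0.75 × 0.6 × 70 × 0.5302 × 31 = 517.8 kips.
Base metal (shear rupture): φR_n = 0.75 × 0.6 × 58 × 0.875 × 31 = 708 kips.
Governing: weld metal.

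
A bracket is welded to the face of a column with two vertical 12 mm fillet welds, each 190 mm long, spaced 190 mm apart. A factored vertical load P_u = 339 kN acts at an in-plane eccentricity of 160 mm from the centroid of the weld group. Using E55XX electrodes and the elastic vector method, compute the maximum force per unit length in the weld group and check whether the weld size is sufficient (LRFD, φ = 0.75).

f_max ≈ 2310 N/mm; NOT adequate

E55XX → F_EXX = 550 MPa.
Total weld length L_w = 380 mm. Treat welds as unit-width lines.
Polar moment about centroid: J = 2[d³/12 + d(b/2)²] = 2[190³/12 + 190×95²] = 4573000 mm³.
Direct shear f_v = P/L_w = 339×10³ / 380 = 892.1 N/mm (vertical).
Torsion M = P·e = 339×10³ × 160 = 54240000 N·mm.
Critical point at (x, y) = (95, 95) from centroid. f_tx = M·y/J = 1127 N/mm; f_ty = M·x/J = 1127 N/mm.
Resultant f_max = √[f_tx² + (f_v + f_ty)²] = √[1127² + (892.1 + 1127)²] = 2312 N/mm.
Capacity per unit length: φr_n = 0.75 × 0.6 × 550 × (0.707 × 12) = 2100 N/mm.
2312 > 2100 → NOT adequate.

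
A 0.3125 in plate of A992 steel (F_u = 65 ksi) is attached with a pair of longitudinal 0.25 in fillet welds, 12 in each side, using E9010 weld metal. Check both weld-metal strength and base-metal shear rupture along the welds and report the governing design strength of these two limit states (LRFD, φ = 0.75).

φR_n ≈ 172 kips (weld metal governs)

E90XX → F_EXX = 90 ksi.
t_e = 0.707 × 0.25 = 0.1767 in; L = 24 in.
Weld metal: φR_n = 0.75 × 0.6 × 90 × 0.1767 × 24 = 171.8 kips.
Base metal (shear rupture): φR_n = 0.75 × 0.6 × 65 × 0.3125 × 24 = 219.4 kips.
Governing: weld metal.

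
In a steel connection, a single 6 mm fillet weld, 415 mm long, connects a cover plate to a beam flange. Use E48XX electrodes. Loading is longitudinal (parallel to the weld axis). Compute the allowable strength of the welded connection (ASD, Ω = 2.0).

R_n/Ω ≈ 254 kN

E48XX → F_EXX = 480 MPa.
Effective throat t_e = 0.707 × 6 = 4.242 mm.
Total length L = 415 mm; A_we = 4.242 × 415 = 1760 mm².
F_nw = 0.6 F_EXX = 0.6 × 480 = 288 MPa.
R_n = 288 × 1760 × 10⁻³ = 507 kN; R_n/Ω = 507/2.0 = 253.5 kN.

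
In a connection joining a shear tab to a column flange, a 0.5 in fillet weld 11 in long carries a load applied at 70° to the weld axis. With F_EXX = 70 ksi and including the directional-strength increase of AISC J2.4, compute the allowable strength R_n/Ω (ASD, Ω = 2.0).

R_n/Ω ≈ 119 kips

t_e = 0.707 × 0.5 = 0.3535 in; A_we = 0.3535 × 11 = 3.888 in².
Directional factor: 1.0 + 0.5 sin^1.5(70°) = 1.455.
F_nw = 0.6 × 70 × 1.455 = 61.13 ksi.
R_n/Ω = (61.13 × 3.888) / 2.0 = 118.9 kips.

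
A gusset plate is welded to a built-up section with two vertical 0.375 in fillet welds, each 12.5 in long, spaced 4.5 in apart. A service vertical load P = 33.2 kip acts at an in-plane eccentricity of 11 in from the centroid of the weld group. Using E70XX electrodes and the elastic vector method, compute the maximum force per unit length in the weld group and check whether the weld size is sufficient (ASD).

E70XX → F_EXX = 70 ksi.
Total weld length L_w = 25 in. Treat welds as unit-width lines.
Polar moment about centroid: J = 2[d³/12 + d(b/2)²] = 2[12.5³/12 + 12.5×2.25²] = 452.1 in³.
Direct shear f_v = P/L_w = 33.2 / 25 = 1.328 kip/in (vertical).
Torsion M = P·e = 33.2 × 11 = 365.2 kip·in.
Critical point at (x, y) = (2.25, 6.25) from centroid. f_tx = M·y/J = 5.049 kip/in; f_ty = M·x/J = 1.818 kip/in.
Resultant f_max = √[f_tx² + (f_v + f_ty)²] = √[5.049² + (1.328 + 1.818)²] = 5.949 kip/in.
Capacity per unit length: r_n/Ω = (1/2.0) × 0.6 × 70 × (0.707 × 0.375) = 5.568 kip/in.
5.949 > 5.568 → NOT adequate.

f_max ≈ 5.95 kip/in; NOT adequate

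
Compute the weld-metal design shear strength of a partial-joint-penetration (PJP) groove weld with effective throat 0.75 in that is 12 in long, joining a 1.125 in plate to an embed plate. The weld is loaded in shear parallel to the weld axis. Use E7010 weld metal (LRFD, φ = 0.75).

E70XX → F_EXX = 70 ksi.
Effective throat (given) t_e = 0.75 in.
A_we = 0.75 × 12 = 9 in².
F_nw = 0.6 F_EXX = 42 ksi.
φR_n = 0.75 × 42 × 9 = 283.5 kip.

φR_n ≈ 284 kip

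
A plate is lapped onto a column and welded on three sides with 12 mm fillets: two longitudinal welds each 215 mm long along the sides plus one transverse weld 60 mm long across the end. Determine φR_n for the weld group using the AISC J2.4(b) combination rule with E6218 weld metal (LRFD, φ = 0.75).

E62XX → F_EXX = 620 MPa.
t_e = 0.707 × 12 = 8.484 mm.
R_nwl = 0.6 × 620 × 8.484 × 430 × 10⁻³ = 1357 kN (longitudinal, 2 welds).
R_nwt = 0.6 × 620 × 8.484 × 60 × 10⁻³ = 189.4 kN (transverse, base value).
(i) R_nwl + R_nwt = 1546 kN; (ii) 0.85 R_nwl + 1.5 R_nwt = 1438 kN.
R_n = max = 1546 kN [governs: (i)]; φR_n = 1160 kN.

φR_n ≈ 1160 kN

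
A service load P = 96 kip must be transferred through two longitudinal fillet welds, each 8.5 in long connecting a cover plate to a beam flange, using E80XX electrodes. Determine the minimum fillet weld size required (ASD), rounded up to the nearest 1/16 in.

E80XX → F_EXX = 80 ksi.
Total weld length L = 17 in.
Required throat t_e = P × Ω / (0.6 F_EXX × L) = 96 × 2.0 / (0.6 × 80 × 17) = 0.2353 in.
Required leg w = t_e / 0.707 = 0.3328 in → use 3/8 in.

w = 3/8 in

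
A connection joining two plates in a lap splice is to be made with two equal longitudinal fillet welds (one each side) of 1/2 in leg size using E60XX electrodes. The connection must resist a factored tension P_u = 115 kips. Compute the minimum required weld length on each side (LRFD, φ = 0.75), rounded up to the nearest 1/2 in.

L = 6.5 in on each side

E60XX → F_EXX = 60 ksi.
Throat t_e = 0.707 × 0.5 = 0.3535 in.
φr_n = 0.75 × 0.6 × 60 × 0.3535 = 9.544 kips/in.
L_req = P_u / φr_n = 115 / 9.544 = 12.05 in total.
Per side: 12.05 / 2 = 6.024 in.
Round up → use L = 6.5 in on each side.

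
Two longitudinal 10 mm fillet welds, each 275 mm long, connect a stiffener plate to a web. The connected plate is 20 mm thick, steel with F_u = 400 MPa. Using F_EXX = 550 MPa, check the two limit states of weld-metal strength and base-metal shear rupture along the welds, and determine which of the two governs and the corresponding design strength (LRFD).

t_e = 0.707 × 10 = 7.07 mm; L = 550 mm.
Weld metal: φR_n = 0.75 × 0.6 × 550 × 7.07 × 550 × 10⁻³ = 962.4 kN.
Base metal (shear rupture): φR_n = 0.75 × 0.6 × 400 × 20 × 550 × 10⁻³ = 1980 kN.
Governing: weld metal.

φR_n ≈ 962 kN (weld metal governs)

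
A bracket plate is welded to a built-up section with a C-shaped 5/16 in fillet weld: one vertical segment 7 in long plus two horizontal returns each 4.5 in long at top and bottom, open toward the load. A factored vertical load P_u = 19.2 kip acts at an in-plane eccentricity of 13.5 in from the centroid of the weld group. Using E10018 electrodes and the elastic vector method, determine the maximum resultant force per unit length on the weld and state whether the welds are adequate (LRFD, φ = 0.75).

f_max ≈ 7.96 kip/in; adequate

E100XX → F_EXX = 100 ksi.
Total weld length L_w = 16 in. Treat welds as unit-width lines.
Centroid: x̄ = 2×4.5×2.25 / 16 = 1.266 in from the vertical weld.
Polar moment about centroid: J = I_x + I_y = [7³/12 + 2×4.5×3.5²] + [7×1.266² + 2(4.5³/12 + 4.5×0.9844²)] = 174 in³.
Direct shear f_v = P/L_w = 19.2 / 16 = 1.2 kip/in (vertical).
Torsion M = P·e = 19.2 × 13.5 = 259.2 kip·in.
Critical point at (x, y) = (3.234, 3.5) from centroid. f_tx = M·y/J = 5.215 kip/in; f_ty = M·x/J = 4.819 kip/in.
Resultant f_max = √[f_tx² + (f_v + f_ty)²] = √[5.215² + (1.2 + 4.819)²] = 7.964 kip/in.
Capacity per unit length: φr_n = 0.75 × 0.6 × 100 × (0.707 × 0.3125) = 9.942 kip/in.
7.964 ≤ 9.942 → adequate.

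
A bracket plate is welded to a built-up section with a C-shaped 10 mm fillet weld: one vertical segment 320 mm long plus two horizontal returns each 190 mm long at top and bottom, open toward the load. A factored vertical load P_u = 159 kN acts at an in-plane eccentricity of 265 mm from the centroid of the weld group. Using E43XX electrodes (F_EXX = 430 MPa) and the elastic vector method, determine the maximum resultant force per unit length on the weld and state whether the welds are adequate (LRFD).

f_max ≈ 756 N/mm; adequate

Total weld length L_w = 700 mm. Treat welds as unit-width lines.
Centroid: x̄ = 2×190×95 / 700 = 51.57 mm from the vertical weld.
Polar moment about centroid: J = I_x + I_y = [320³/12 + 2×190×160²] + [320×51.57² + 2(190³/12 + 190×43.43²)] = 15170000 mm³.
Direct shear f_v = P/L_w = 159×10³ / 700 = 227.1 N/mm (vertical).
Torsion M = P·e = 159×10³ × 265 = 42135000 N·mm.
Critical point at (x, y) = (138.4, 160) from centroid. f_tx = M·y/J = 444.4 N/mm; f_ty = M·x/J = 384.5 N/mm.
Resultant f_max = √[f_tx² + (f_v + f_ty)²] = √[444.4² + (227.1 + 384.5)²] = 756 N/mm.
Capacity per unit length: φr_n = 0.75 × 0.6 × 430 × (0.707 × 10) = 1368 N/mm.
756 ≤ 1368 → adequate.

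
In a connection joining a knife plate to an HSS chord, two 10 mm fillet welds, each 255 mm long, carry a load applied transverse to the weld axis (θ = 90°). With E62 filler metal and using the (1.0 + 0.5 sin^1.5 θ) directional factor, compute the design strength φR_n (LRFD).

E62XX → F_EXX = 620 MPa.
t_e = 0.707 × 10 = 7.07 mm; A_we = 7.07 × 510 = 3606 mm².
Directional factor: 1.0 + 0.5 sin^1.5(90°) = 1.5.
F_nw = 0.6 × 620 × 1.5 = 558 MPa.
φR_n = 0.75 × 558 × 3606 × 10⁻³ = 1509 kN.

φR_n ≈ 1510 kN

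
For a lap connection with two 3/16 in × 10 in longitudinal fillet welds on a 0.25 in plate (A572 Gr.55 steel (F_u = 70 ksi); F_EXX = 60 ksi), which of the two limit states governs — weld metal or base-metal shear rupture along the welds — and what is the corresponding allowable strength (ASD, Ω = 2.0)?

t_e = 0.707 × 0.1875 = 0.1326 in; L = 20 in.
Weld metal: R_n/Ω = (1/2.0) × 0.6 × 60 × 0.1326 × 20 = 47.72 kip.
Base metal (shear rupture): R_n/Ω = (1/2.0) × 0.6 × 70 × 0.25 × 20 = 105 kip.
Governing: weld metal.

R_n/Ω ≈ 47.7 kip (weld metal governs)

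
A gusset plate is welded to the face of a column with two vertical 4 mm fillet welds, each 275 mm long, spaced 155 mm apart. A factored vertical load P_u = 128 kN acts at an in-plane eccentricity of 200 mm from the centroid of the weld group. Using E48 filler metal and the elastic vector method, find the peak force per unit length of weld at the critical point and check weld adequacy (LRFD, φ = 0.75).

f_max ≈ 739 N/mm; NOT adequate

E48XX → F_EXX = 480 MPa.
Total weld length L_w = 550 mm. Treat welds as unit-width lines.
Polar moment about centroid: J = 2[d³/12 + d(b/2)²] = 2[275³/12 + 275×77.5²] = 6770000 mm³.
Direct shear f_v = P/L_w = 128×10³ / 550 = 232.7 N/mm (vertical).
Torsion M = P·e = 128×10³ × 200 = 25600000 N·mm.
Critical point at (x, y) = (77.5, 137.5) from centroid. f_tx = M·y/J = 520 N/mm; f_ty = M·x/J = 293.1 N/mm.
Resultant f_max = √[f_tx² + (f_v + f_ty)²] = √[520² + (232.7 + 293.1)²] = 739.5 N/mm.
Capacity per unit length: φr_n = 0.75 × 0.6 × 480 × (0.707 × 4) = 610.8 N/mm.
739.5 > 610.8 → NOT adequate.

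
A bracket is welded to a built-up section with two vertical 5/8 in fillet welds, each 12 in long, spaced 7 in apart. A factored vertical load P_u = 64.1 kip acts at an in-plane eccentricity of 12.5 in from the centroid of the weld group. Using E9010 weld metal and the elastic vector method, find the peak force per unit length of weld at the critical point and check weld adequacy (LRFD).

E90XX → F_EXX = 90 ksi.
Total weld length L_w = 24 in. Treat welds as unit-width lines.
Polar moment about centroid: J = 2[d³/12 + d(b/2)²] = 2[12³/12 + 12×3.5²] = 582 in³.
Direct shear f_v = P/L_w = 64.1 / 24 = 2.671 kip/in (vertical).
Torsion M = P·e = 64.1 × 12.5 = 801.25 kip·in.
Critical point at (x, y) = (3.5, 6) from centroid. f_tx = M·y/J = 8.26 kip/in; f_ty = M·x/J = 4.819 kip/in.
Resultant f_max = √[f_tx² + (f_v + f_ty)²] = √[8.26² + (2.671 + 4.819)²] = 11.15 kip/in.
Capacity per unit length: φr_n = 0.75 × 0.6 × 90 × (0.707 × 0.625) = 17.9 kip/in.
11.15 ≤ 17.9 → adequate.

f_max ≈ 11.2 kip/in; adequate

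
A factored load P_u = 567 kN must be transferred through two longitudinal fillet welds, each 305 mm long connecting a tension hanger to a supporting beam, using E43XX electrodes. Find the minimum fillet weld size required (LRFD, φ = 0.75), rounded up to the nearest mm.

w = 7 mm

E43XX → F_EXX = 430 MPa.
Total weld length L = 610 mm.
Required throat t_e = P_u / (φ × 0.6 F_EXX × L) = 567 / (0.75 × 0.6 × 430 × 610 × 10⁻³) = 4.804 mm.
Required leg w = t_e / 0.707 = 6.794 mm → use 7 mm.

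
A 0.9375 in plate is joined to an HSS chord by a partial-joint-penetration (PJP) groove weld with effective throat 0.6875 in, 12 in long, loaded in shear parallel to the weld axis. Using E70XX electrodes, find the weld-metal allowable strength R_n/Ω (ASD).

R_n/Ω ≈ 173 kips

E70XX → F_EXX = 70 ksi.
Effective throat (given) t_e = 0.6875 in.
A_we = 0.6875 × 12 = 8.25 in².
F_nw = 0.6 F_EXX = 42 ksi.
R_n/Ω = (42 × 8.25) / 2.0 = 173.2 kips.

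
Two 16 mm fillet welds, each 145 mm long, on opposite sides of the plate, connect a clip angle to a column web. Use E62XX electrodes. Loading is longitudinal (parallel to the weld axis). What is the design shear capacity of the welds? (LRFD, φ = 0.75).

E62XX → F_EXX = 620 MPa.
Effective throat t_e = 0.707 × 16 = 11.31 mm.
Total length L = 290 mm; A_we = 11.31 × 290 = 3280 mm².
F_nw = 0.6 F_EXX = 0.6 × 620 = 372 MPa.
φR_n = 0.75 × 372 × 3280 × 10⁻³ = 915.3 kN.

φR_n ≈ 915 kN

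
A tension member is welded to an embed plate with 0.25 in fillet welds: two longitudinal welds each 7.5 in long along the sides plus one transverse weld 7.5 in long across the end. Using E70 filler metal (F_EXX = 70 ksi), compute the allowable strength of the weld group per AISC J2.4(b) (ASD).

R_n/Ω ≈ 89.1 kips

t_e = 0.707 × 0.25 = 0.1767 in.
R_nwl = 0.6 × 70 × 0.1767 × 15 = 111.4 kips (longitudinal, 2 welds).
R_nwt = 0.6 × 70 × 0.1767 × 7.5 = 55.68 kips (transverse, base value).
(i) R_nwl + R_nwt = 167 kips; (ii) 0.85 R_nwl + 1.5 R_nwt = 178.2 kips.
R_n = max = 178.2 kips [governs: (ii)]; R_n/Ω = 89.08 kips.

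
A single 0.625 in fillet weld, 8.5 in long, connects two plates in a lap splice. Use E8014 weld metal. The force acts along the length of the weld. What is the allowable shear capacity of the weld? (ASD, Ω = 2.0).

R_n/Ω ≈ 90.1 kips

E80XX → F_EXX = 80 ksi.
Effective throat t_e = 0.707 × 0.625 = 0.4419 in.
Total length L = 8.5 in; A_we = 0.4419 × 8.5 = 3.756 in².
F_nw = 0.6 F_EXX = 0.6 × 80 = 48 ksi.
R_n = 48 × 3.756 = 180.3 kips; R_n/Ω = 180.3/2.0 = 90.14 kips.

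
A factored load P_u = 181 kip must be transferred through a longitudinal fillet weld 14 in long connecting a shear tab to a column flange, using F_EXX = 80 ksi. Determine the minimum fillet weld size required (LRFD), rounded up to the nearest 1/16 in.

Total weld length L = 14 in.
Required throat t_e = P_u / (φ × 0.6 F_EXX × L) = 181 / (0.75 × 0.6 × 80 × 14) = 0.3591 in.
Required leg w = t_e / 0.707 = 0.508 in → use 9/16 in.

w = 9/16 in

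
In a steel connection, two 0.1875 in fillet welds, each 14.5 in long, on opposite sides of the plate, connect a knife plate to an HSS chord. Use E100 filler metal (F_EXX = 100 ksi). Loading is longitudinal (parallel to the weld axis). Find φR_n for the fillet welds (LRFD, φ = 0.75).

Effective throat t_e = 0.707 × 0.1875 = 0.1326 in.
Total length L = 29 in; A_we = 0.1326 × 29 = 3.844 in².
F_nw = 0.6 F_EXX = 0.6 × 100 = 60 ksi.
φR_n = 0.75 × 60 × 3.844 = 173 kips.

φR_n ≈ 173 kips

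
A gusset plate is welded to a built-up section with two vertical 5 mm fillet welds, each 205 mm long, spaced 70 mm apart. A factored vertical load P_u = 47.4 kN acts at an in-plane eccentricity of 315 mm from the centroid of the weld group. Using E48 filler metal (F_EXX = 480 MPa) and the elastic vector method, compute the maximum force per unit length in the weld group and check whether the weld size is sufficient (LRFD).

Total weld length L_w = 410 mm. Treat welds as unit-width lines.
Polar moment about centroid: J = 2[d³/12 + d(b/2)²] = 2[205³/12 + 205×35²] = 1938000 mm³.
Direct shear f_v = P/L_w = 47.4×10³ / 410 = 115.6 N/mm (vertical).
Torsion M = P·e = 47.4×10³ × 315 = 14931000 N·mm.
Critical point at (x, y) = (35, 102.5) from centroid. f_tx = M·y/J = 789.7 N/mm; f_ty = M·x/J = 269.6 N/mm.
Resultant f_max = √[f_tx² + (f_v + f_ty)²] = √[789.7² + (115.6 + 269.6)²] = 878.6 N/mm.
Capacity per unit length: φr_n = 0.75 × 0.6 × 480 × (0.707 × 5) = 763.6 N/mm.
878.6 > 763.6 → NOT adequate.

f_max ≈ 879 N/mm; NOT adequate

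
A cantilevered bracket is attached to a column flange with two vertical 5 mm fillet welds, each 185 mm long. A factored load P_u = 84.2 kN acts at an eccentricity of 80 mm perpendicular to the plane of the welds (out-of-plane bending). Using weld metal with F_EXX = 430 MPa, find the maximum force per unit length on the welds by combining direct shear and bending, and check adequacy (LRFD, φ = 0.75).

f_max ≈ 633 N/mm; adequate

L_w = 2 × 185 = 370 mm; section modulus (unit throat) S = 2 × L²/6 = 11410 mm².
Direct shear f_v = P/L_w = 84.2×10³/370 = 227.6 N/mm.
Moment M = P × e = 84.2×10³ × 80 = 6736000 N·mm; bending f_b = M/S = 590.4 N/mm.
f_max = √(f_v² + f_b²) = √(227.6² + 590.4²) = 632.8 N/mm.
φr_n = 0.75 × 0.6 × 430 × (0.707 × 5) = 684 N/mm → adequate.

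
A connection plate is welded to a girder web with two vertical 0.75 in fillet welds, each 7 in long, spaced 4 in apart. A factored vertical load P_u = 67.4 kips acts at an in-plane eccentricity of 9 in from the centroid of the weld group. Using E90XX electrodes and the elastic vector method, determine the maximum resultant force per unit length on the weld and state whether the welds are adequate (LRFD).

f_max ≈ 24.4 kip/in; NOT adequate

E90XX → F_EXX = 90 ksi.
Total weld length L_w = 14 in. Treat welds as unit-width lines.
Polar moment about centroid: J = 2[d³/12 + d(b/2)²] = 2[7³/12 + 7×2²] = 113.2 in³.
Direct shear f_v = P/L_w = 67.4 / 14 = 4.814 kip/in (vertical).
Torsion M = P·e = 67.4 × 9 = 606.6 kip·in.
Critical point at (x, y) = (2, 3.5) from centroid. f_tx = M·y/J = 18.76 kip/in; f_ty = M·x/J = 10.72 kip/in.
Resultant f_max = √[f_tx² + (f_v + f_ty)²] = √[18.76² + (4.814 + 10.72)²] = 24.36 kip/in.
Capacity per unit length: φr_n = 0.75 × 0.6 × 90 × (0.707 × 0.75) = 21.48 kip/in.
24.36 > 21.48 → NOT adequate.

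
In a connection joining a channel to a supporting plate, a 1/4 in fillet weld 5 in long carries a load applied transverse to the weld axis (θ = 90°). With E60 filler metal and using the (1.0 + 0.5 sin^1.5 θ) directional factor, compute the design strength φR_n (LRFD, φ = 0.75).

φR_n ≈ 35.8 kips

E60XX → F_EXX = 60 ksi.
t_e = 0.707 × 0.25 = 0.1767 in; A_we = 0.1767 × 5 = 0.8837 in².
Directional factor: 1.0 + 0.5 sin^1.5(90°) = 1.5.
F_nw = 0.6 × 60 × 1.5 = 54 ksi.
φR_n = 0.75 × 54 × 0.8837 = 35.79 kips.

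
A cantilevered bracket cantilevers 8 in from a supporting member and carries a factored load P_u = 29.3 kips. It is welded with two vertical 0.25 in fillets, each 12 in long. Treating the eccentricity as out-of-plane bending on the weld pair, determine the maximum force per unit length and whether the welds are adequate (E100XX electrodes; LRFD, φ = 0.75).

E100XX → F_EXX = 100 ksi.
L_w = 2 × 12 = 24 in; section modulus (unit throat) S = 2 × L²/6 = 48 in².
Direct shear f_v = P/L_w = 29.3/24 = 1.221 kip/in.
Moment M = P × e = 29.3 × 8 = 234.4 kip·in; bending f_b = M/S = 4.883 kip/in.
f_max = √(f_v² + f_b²) = √(1.221² + 4.883²) = 5.034 kip/in.
φr_n = 0.75 × 0.6 × 100 × (0.707 × 0.25) = 7.954 kip/in → adequate.

f_max ≈ 5.03 kip/in; adequate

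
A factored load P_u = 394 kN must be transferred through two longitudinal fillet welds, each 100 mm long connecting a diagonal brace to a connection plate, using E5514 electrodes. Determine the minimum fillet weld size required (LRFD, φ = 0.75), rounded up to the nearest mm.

w = 12 mm

E55XX → F_EXX = 550 MPa.
Total weld length L = 200 mm.
Required throat t_e = P_u / (φ × 0.6 F_EXX × L) = 394 / (0.75 × 0.6 × 550 × 200 × 10⁻³) = 7.96 mm.
Required leg w = t_e / 0.707 = 11.26 mm → use 12 mm.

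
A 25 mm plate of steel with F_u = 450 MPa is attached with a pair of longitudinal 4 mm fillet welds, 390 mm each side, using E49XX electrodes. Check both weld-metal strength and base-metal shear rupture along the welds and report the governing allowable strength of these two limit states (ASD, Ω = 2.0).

E49XX → F_EXX = 490 MPa.
t_e = 0.707 × 4 = 2.828 mm; L = 780 mm.
Weld metal: R_n/Ω = (1/2.0) × 0.6 × 490 × 2.828 × 780 × 10⁻³ = 324.3 kN.
Base metal (shear rupture): R_n/Ω = (1/2.0) × 0.6 × 450 × 25 × 780 × 10⁻³ = 2632 kN.
Governing: weld metal.

R_n/Ω ≈ 324 kN (weld metal governs)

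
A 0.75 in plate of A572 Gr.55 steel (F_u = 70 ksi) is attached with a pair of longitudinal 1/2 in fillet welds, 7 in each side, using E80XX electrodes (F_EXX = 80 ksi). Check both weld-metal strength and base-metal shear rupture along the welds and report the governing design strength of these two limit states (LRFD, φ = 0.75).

φR_n ≈ 178 kip (weld metal governs)

t_e = 0.707 × 0.5 = 0.3535 in; L = 14 in.
Weld metal: φR_n = 0.75 × 0.6 × 80 × 0.3535 × 14 = 178.2 kip.
Base metal (shear rupture): φR_n = 0.75 × 0.6 × 70 × 0.75 × 14 = 330.8 kip.
Governing: weld metal.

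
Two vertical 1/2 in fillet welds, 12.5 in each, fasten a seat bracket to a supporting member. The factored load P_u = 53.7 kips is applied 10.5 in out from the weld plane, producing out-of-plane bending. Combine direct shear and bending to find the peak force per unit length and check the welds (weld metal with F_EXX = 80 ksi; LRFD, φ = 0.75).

f_max ≈ 11 kip/in; adequate

L_w = 2 × 12.5 = 25 in; section modulus (unit throat) S = 2 × L²/6 = 52.08 in².
Direct shear f_v = P/L_w = 53.7/25 = 2.148 kip/in.
Moment M = P × e = 53.7 × 10.5 = 563.85 kip·in; bending f_b = M/S = 10.83 kip/in.
f_max = √(f_v² + f_b²) = √(2.148² + 10.83²) = 11.04 kip/in.
φr_n = 0.75 × 0.6 × 80 × (0.707 × 0.5) = 12.73 kip/in → adequate.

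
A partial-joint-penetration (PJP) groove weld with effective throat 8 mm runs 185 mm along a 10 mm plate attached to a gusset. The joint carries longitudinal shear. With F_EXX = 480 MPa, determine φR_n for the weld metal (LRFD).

φR_n ≈ 320 kN

Effective throat (given) t_e = 8 mm.
A_we = 8 × 185 = 1480 mm².
F_nw = 0.6 F_EXX = 288 MPa.
φR_n = 0.75 × 288 × 1480 × 10⁻³ = 319.7 kN.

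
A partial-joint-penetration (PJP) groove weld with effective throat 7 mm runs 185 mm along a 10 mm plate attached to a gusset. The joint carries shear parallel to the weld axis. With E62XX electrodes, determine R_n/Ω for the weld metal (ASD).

E62XX → F_EXX = 620 MPa.
Effective throat (given) t_e = 7 mm.
A_we = 7 × 185 = 1295 mm².
F_nw = 0.6 F_EXX = 372 MPa.
R_n/Ω = (372 × 1295) / 2.0 × 10⁻³ = 240.9 kN.

R_n/Ω ≈ 241 kN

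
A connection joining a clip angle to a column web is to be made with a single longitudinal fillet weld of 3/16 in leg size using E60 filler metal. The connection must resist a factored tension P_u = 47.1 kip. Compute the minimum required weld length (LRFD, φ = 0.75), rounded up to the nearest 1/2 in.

E60XX → F_EXX = 60 ksi.
Throat t_e = 0.707 × 0.1875 = 0.1326 in.
φr_n = 0.75 × 0.6 × 60 × 0.1326 = 3.579 kip/in.
L_req = P_u / φr_n = 47.1 / 3.579 = 13.16 in total.
Round up → use L = 13.5 in.

L = 13.5 in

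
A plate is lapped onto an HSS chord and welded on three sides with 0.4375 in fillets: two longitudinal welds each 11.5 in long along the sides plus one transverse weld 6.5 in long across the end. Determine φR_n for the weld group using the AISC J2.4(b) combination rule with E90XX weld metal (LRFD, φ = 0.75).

φR_n ≈ 370 kips

E90XX → F_EXX = 90 ksi.
t_e = 0.707 × 0.4375 = 0.3093 in.
R_nwl = 0.6 × 90 × 0.3093 × 23 = 384.2 kips (longitudinal, 2 welds).
R_nwt = 0.6 × 90 × 0.3093 × 6.5 = 108.6 kips (transverse, base value).
(i) R_nwl + R_nwt = 492.7 kips; (ii) 0.85 R_nwl + 1.5 R_nwt = 489.4 kips.
R_n = max = 492.7 kips [governs: (i)]; φR_n = 369.6 kips.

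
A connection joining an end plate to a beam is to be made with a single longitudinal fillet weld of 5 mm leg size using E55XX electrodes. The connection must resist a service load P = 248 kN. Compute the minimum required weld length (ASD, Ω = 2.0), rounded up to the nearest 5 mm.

L = 430 mm

E55XX → F_EXX = 550 MPa.
Throat t_e = 0.707 × 5 = 3.535 mm.
r_n/Ω = (0.6 × 550 × 3.535) / 2.0 = 583.3 N/mm = 0.5833 kN/mm.
L_req = P / (r_n/Ω) = 248 / 0.5833 = 425.2 mm total.
Round up → use L = 430 mm.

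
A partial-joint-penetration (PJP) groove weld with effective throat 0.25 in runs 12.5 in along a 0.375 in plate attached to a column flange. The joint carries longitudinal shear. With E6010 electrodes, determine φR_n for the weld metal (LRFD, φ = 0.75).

E60XX → F_EXX = 60 ksi.
Effective throat (given) t_e = 0.25 in.
A_we = 0.25 × 12.5 = 3.125 in².
F_nw = 0.6 F_EXX = 36 ksi.
φR_n = 0.75 × 36 × 3.125 = 84.38 kip.

φR_n ≈ 84.4 kip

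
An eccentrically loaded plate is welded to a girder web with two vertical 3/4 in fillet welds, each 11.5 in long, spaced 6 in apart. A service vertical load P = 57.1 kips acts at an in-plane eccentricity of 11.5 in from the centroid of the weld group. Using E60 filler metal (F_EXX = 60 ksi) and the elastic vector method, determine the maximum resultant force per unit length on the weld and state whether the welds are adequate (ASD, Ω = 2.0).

Total weld length L_w = 23 in. Treat welds as unit-width lines.
Polar moment about centroid: J = 2[d³/12 + d(b/2)²] = 2[11.5³/12 + 11.5×3²] = 460.5 in³.
Direct shear f_v = P/L_w = 57.1 / 23 = 2.483 kip/in (vertical).
Torsion M = P·e = 57.1 × 11.5 = 656.65 kip·in.
Critical point at (x, y) = (3, 5.75) from centroid. f_tx = M·y/J = 8.2 kip/in; f_ty = M·x/J = 4.278 kip/in.
Resultant f_max = √[f_tx² + (f_v + f_ty)²] = √[8.2² + (2.483 + 4.278)²] = 10.63 kip/in.
Capacity per unit length: r_n/Ω = (1/2.0) × 0.6 × 60 × (0.707 × 0.75) = 9.544 kip/in.
10.63 > 9.544 → NOT adequate.

f_max ≈ 10.6 kip/in; NOT adequate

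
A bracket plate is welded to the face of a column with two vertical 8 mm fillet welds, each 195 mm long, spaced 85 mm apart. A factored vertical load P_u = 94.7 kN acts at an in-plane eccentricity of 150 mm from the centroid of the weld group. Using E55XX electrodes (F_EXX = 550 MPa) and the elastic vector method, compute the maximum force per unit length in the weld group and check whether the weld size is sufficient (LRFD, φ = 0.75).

Total weld length L_w = 390 mm. Treat welds as unit-width lines.
Polar moment about centroid: J = 2[d³/12 + d(b/2)²] = 2[195³/12 + 195×42.5²] = 1940000 mm³.
Direct shear f_v = P/L_w = 94.7×10³ / 390 = 242.8 N/mm (vertical).
Torsion M = P·e = 94.7×10³ × 150 = 14205000 N·mm.
Critical point at (x, y) = (42.5, 97.5) from centroid. f_tx = M·y/J = 713.8 N/mm; f_ty = M·x/J = 311.2 N/mm.
Resultant f_max = √[f_tx² + (f_v + f_ty)²] = √[713.8² + (242.8 + 311.2)²] = 903.6 N/mm.
Capacity per unit length: φr_n = 0.75 × 0.6 × 550 × (0.707 × 8) = 1400 N/mm.
903.6 ≤ 1400 → adequate.

f_max ≈ 904 N/mm; adequate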